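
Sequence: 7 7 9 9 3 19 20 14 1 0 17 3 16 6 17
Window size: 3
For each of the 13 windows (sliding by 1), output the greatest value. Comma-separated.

9, 9, 9, 19, 20, 20, 20, 14, 17, 17, 17, 16, 17

7 7 9 → max 9
7 9 9 → max 9
9 9 3 → max 9
9 3 19 → max 19
3 19 20 → max 20
19 20 14 → max 20
20 14 1 → max 20
14 1 0 → max 14
1 0 17 → max 17
0 17 3 → max 17
17 3 16 → max 17
3 16 6 → max 16
16 6 17 → max 17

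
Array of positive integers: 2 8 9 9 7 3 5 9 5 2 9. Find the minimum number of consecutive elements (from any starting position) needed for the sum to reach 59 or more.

10

add 2: running sum 2 < 59
add 8: running sum 10 < 59
add 9: running sum 19 < 59
add 9: running sum 28 < 59
add 7: running sum 35 < 59
add 3: running sum 38 < 59
add 5: running sum 43 < 59
add 9: running sum 52 < 59
add 5: running sum 57 < 59
end 9: [2, 8, 9, 9, 7, 3, 5, 9, 5, 2] sum 59, len 10
end 10: [8, 9, 9, 7, 3, 5, 9, 5, 2, 9] sum 66, len 10
Shortest qualifying length: 10.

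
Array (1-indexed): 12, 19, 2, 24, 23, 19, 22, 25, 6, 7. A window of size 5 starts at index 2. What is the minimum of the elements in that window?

2

Elements at indices 2..6: 19, 2, 24, 23, 19
min(19, 2, 24, 23, 19) = 2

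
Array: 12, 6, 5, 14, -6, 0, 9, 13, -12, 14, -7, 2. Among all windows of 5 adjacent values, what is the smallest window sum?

Window sums for each of the 8 positions:
[12, 6, 5, 14, -6] → sum 31
[6, 5, 14, -6, 0] → sum 19
[5, 14, -6, 0, 9] → sum 22
[14, -6, 0, 9, 13] → sum 30
[-6, 0, 9, 13, -12] → sum 4
[0, 9, 13, -12, 14] → sum 24
[9, 13, -12, 14, -7] → sum 17
[13, -12, 14, -7, 2] → sum 10
Smallest of these is 4.

4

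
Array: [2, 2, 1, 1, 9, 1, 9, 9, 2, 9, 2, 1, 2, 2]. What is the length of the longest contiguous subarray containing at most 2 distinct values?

6

add 2: window [2] (1 distinct), len 1
add 2: window [2, 2] (1 distinct), len 2
add 1: window [2, 2, 1] (2 distinct), len 3
add 1: window [2, 2, 1, 1] (2 distinct), len 4
add 9: window [1, 1, 9] (2 distinct), len 3
add 1: window [1, 1, 9, 1] (2 distinct), len 4
add 9: window [1, 1, 9, 1, 9] (2 distinct), len 5
add 9: window [1, 1, 9, 1, 9, 9] (2 distinct), len 6
add 2: window [9, 9, 2] (2 distinct), len 3
add 9: window [9, 9, 2, 9] (2 distinct), len 4
add 2: window [9, 9, 2, 9, 2] (2 distinct), len 5
add 1: window [2, 1] (2 distinct), len 2
add 2: window [2, 1, 2] (2 distinct), len 3
add 2: window [2, 1, 2, 2] (2 distinct), len 4
Longest length with ≤2 distinct: 6.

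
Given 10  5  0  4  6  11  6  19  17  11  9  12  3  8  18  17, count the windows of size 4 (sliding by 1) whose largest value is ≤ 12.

[10, 5, 0, 4] → max 10  ≤ 12 ✓
[5, 0, 4, 6] → max 6  ≤ 12 ✓
[0, 4, 6, 11] → max 11  ≤ 12 ✓
[4, 6, 11, 6] → max 11  ≤ 12 ✓
[6, 11, 6, 19] → max 19
[11, 6, 19, 17] → max 19
[6, 19, 17, 11] → max 19
[19, 17, 11, 9] → max 19
[17, 11, 9, 12] → max 17
[11, 9, 12, 3] → max 12  ≤ 12 ✓
[9, 12, 3, 8] → max 12  ≤ 12 ✓
[12, 3, 8, 18] → max 18
[3, 8, 18, 17] → max 18
6 windows satisfy the condition.

6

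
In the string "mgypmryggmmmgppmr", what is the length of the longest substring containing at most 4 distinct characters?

[m] 1 distinct, len 1
[m, g] 2 distinct, len 2
[m, g, y] 3 distinct, len 3
[m, g, y, p] 4 distinct, len 4
[m, g, y, p, m] 4 distinct, len 5
[y, p, m, r] 4 distinct, len 4
[y, p, m, r, y] 4 distinct, len 5
[m, r, y, g] 4 distinct, len 4
[m, r, y, g, g] 4 distinct, len 5
[m, r, y, g, g, m] 4 distinct, len 6
[m, r, y, g, g, m, m] 4 distinct, len 7
[m, r, y, g, g, m, m, m] 4 distinct, len 8
[m, r, y, g, g, m, m, m, g] 4 distinct, len 9
[y, g, g, m, m, m, g, p] 4 distinct, len 8
[y, g, g, m, m, m, g, p, p] 4 distinct, len 9
[y, g, g, m, m, m, g, p, p, m] 4 distinct, len 10
[g, g, m, m, m, g, p, p, m, r] 4 distinct, len 10
Longest length with ≤4 distinct: 10.

10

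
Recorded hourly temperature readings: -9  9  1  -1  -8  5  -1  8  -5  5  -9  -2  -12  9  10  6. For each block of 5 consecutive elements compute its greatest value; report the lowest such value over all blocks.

5

-9 9 1 -1 -8 → max 9
9 1 -1 -8 5 → max 9
1 -1 -8 5 -1 → max 5
-1 -8 5 -1 8 → max 8
-8 5 -1 8 -5 → max 8
5 -1 8 -5 5 → max 8
-1 8 -5 5 -9 → max 8
8 -5 5 -9 -2 → max 8
-5 5 -9 -2 -12 → max 5
5 -9 -2 -12 9 → max 9
-9 -2 -12 9 10 → max 10
-2 -12 9 10 6 → max 10
Lowest of these is 5.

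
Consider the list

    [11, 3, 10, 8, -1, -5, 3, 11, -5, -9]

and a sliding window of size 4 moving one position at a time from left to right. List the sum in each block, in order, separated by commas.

32, 20, 12, 5, 8, 4, 0

[11, 3, 10, 8] → sum 32
[3, 10, 8, -1] → sum 20
[10, 8, -1, -5] → sum 12
[8, -1, -5, 3] → sum 5
[-1, -5, 3, 11] → sum 8
[-5, 3, 11, -5] → sum 4
[3, 11, -5, -9] → sum 0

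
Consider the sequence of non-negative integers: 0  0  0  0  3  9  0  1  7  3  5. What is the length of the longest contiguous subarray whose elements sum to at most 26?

10

→ 0: sum 0, len 1
→ 0: sum 0, len 2
→ 0: sum 0, len 3
→ 0: sum 0, len 4
→ 3: sum 3, len 5
→ 9: sum 12, len 6
→ 0: sum 12, len 7
→ 1: sum 13, len 8
→ 7: sum 20, len 9
→ 3: sum 23, len 10
→ 5 (dropped 0, 0, 0, 0, 3): sum 25, len 6
Longest length seen: 10.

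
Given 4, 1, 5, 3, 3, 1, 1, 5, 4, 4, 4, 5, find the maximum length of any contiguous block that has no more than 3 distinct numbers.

add 4: window [4] (1 distinct), len 1
add 1: window [4, 1] (2 distinct), len 2
add 5: window [4, 1, 5] (3 distinct), len 3
add 3: window [1, 5, 3] (3 distinct), len 3
add 3: window [1, 5, 3, 3] (3 distinct), len 4
add 1: window [1, 5, 3, 3, 1] (3 distinct), len 5
add 1: window [1, 5, 3, 3, 1, 1] (3 distinct), len 6
add 5: window [1, 5, 3, 3, 1, 1, 5] (3 distinct), len 7
add 4: window [1, 1, 5, 4] (3 distinct), len 4
add 4: window [1, 1, 5, 4, 4] (3 distinct), len 5
add 4: window [1, 1, 5, 4, 4, 4] (3 distinct), len 6
add 5: window [1, 1, 5, 4, 4, 4, 5] (3 distinct), len 7
Longest length with ≤3 distinct: 7.

7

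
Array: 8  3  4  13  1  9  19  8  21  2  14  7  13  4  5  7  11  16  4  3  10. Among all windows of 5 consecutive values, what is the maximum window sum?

64

8 3 4 13 1 → sum 29
3 4 13 1 9 → sum 30
4 13 1 9 19 → sum 46
13 1 9 19 8 → sum 50
1 9 19 8 21 → sum 58
9 19 8 21 2 → sum 59
19 8 21 2 14 → sum 64
8 21 2 14 7 → sum 52
21 2 14 7 13 → sum 57
2 14 7 13 4 → sum 40
14 7 13 4 5 → sum 43
7 13 4 5 7 → sum 36
13 4 5 7 11 → sum 40
4 5 7 11 16 → sum 43
5 7 11 16 4 → sum 43
7 11 16 4 3 → sum 41
11 16 4 3 10 → sum 44
Maximum of these is 64.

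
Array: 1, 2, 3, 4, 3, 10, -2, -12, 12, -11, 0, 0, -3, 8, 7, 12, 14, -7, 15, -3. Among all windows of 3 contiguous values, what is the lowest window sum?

Each size-3 window and its sum:
[1, 2, 3] → sum 6
[2, 3, 4] → sum 9
[3, 4, 3] → sum 10
[4, 3, 10] → sum 17
[3, 10, -2] → sum 11
[10, -2, -12] → sum -4
[-2, -12, 12] → sum -2
[-12, 12, -11] → sum -11
[12, -11, 0] → sum 1
[-11, 0, 0] → sum -11
[0, 0, -3] → sum -3
[0, -3, 8] → sum 5
[-3, 8, 7] → sum 12
[8, 7, 12] → sum 27
[7, 12, 14] → sum 33
[12, 14, -7] → sum 19
[14, -7, 15] → sum 22
[-7, 15, -3] → sum 5
Lowest of these is -11.

-11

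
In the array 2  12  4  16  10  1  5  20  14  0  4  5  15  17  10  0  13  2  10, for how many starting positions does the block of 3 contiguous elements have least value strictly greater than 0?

11

[2, 12, 4] → min 2  > 0 ✓
[12, 4, 16] → min 4  > 0 ✓
[4, 16, 10] → min 4  > 0 ✓
[16, 10, 1] → min 1  > 0 ✓
[10, 1, 5] → min 1  > 0 ✓
[1, 5, 20] → min 1  > 0 ✓
[5, 20, 14] → min 5  > 0 ✓
[20, 14, 0] → min 0
[14, 0, 4] → min 0
[0, 4, 5] → min 0
[4, 5, 15] → min 4  > 0 ✓
[5, 15, 17] → min 5  > 0 ✓
[15, 17, 10] → min 10  > 0 ✓
[17, 10, 0] → min 0
[10, 0, 13] → min 0
[0, 13, 2] → min 0
[13, 2, 10] → min 2  > 0 ✓
11 windows satisfy the condition.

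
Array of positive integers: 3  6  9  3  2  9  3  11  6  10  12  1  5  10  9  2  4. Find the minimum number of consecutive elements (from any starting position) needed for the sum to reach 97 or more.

15

add 3: running sum 3 < 97
add 6: running sum 9 < 97
add 9: running sum 18 < 97
add 3: running sum 21 < 97
add 2: running sum 23 < 97
add 9: running sum 32 < 97
add 3: running sum 35 < 97
add 11: running sum 46 < 97
add 6: running sum 52 < 97
add 10: running sum 62 < 97
add 12: running sum 74 < 97
add 1: running sum 75 < 97
add 5: running sum 80 < 97
add 10: running sum 90 < 97
end 14: [3, 6, 9, 3, 2, 9, 3, 11, 6, 10, 12, 1, 5, 10, 9] sum 99, len 15
end 15: [6, 9, 3, 2, 9, 3, 11, 6, 10, 12, 1, 5, 10, 9, 2] sum 98, len 15
end 16: [6, 9, 3, 2, 9, 3, 11, 6, 10, 12, 1, 5, 10, 9, 2, 4] sum 102, len 16
Shortest qualifying length: 15.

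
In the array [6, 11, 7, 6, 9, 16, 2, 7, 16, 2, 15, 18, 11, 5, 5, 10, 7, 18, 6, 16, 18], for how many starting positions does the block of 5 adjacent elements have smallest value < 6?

(6, 11, 7, 6, 9) → min 6
(11, 7, 6, 9, 16) → min 6
(7, 6, 9, 16, 2) → min 2  < 6 ✓
(6, 9, 16, 2, 7) → min 2  < 6 ✓
(9, 16, 2, 7, 16) → min 2  < 6 ✓
(16, 2, 7, 16, 2) → min 2  < 6 ✓
(2, 7, 16, 2, 15) → min 2  < 6 ✓
(7, 16, 2, 15, 18) → min 2  < 6 ✓
(16, 2, 15, 18, 11) → min 2  < 6 ✓
(2, 15, 18, 11, 5) → min 2  < 6 ✓
(15, 18, 11, 5, 5) → min 5  < 6 ✓
(18, 11, 5, 5, 10) → min 5  < 6 ✓
(11, 5, 5, 10, 7) → min 5  < 6 ✓
(5, 5, 10, 7, 18) → min 5  < 6 ✓
(5, 10, 7, 18, 6) → min 5  < 6 ✓
(10, 7, 18, 6, 16) → min 6
(7, 18, 6, 16, 18) → min 6
13 windows satisfy the condition.

13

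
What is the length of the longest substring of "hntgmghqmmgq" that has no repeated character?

5

add h: [h] len 1
add n: [h, n] len 2
add t: [h, n, t] len 3
add g: [h, n, t, g] len 4
add m: [h, n, t, g, m] len 5
add g (repeat g, move left end past it): [m, g] len 2
add h: [m, g, h] len 3
add q: [m, g, h, q] len 4
add m (repeat m, move left end past it): [g, h, q, m] len 4
add m (repeat m, move left end past it): [m] len 1
add g: [m, g] len 2
add q: [m, g, q] len 3
Longest all-distinct length: 5.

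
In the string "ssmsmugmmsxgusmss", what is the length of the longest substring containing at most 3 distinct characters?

Extend right; when distinct count exceeds 3, shrink from the left:
[s] 1 distinct, len 1
[s, s] 1 distinct, len 2
[s, s, m] 2 distinct, len 3
[s, s, m, s] 2 distinct, len 4
[s, s, m, s, m] 2 distinct, len 5
[s, s, m, s, m, u] 3 distinct, len 6
[m, u, g] 3 distinct, len 3
[m, u, g, m] 3 distinct, len 4
[m, u, g, m, m] 3 distinct, len 5
[g, m, m, s] 3 distinct, len 4
[m, m, s, x] 3 distinct, len 4
[s, x, g] 3 distinct, len 3
[x, g, u] 3 distinct, len 3
[g, u, s] 3 distinct, len 3
[u, s, m] 3 distinct, len 3
[u, s, m, s] 3 distinct, len 4
[u, s, m, s, s] 3 distinct, len 5
Longest length with ≤3 distinct: 6.

6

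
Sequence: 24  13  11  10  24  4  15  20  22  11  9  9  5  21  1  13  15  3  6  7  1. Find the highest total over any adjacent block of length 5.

(24, 13, 11, 10, 24) → sum 82
(13, 11, 10, 24, 4) → sum 62
(11, 10, 24, 4, 15) → sum 64
(10, 24, 4, 15, 20) → sum 73
(24, 4, 15, 20, 22) → sum 85
(4, 15, 20, 22, 11) → sum 72
(15, 20, 22, 11, 9) → sum 77
(20, 22, 11, 9, 9) → sum 71
(22, 11, 9, 9, 5) → sum 56
(11, 9, 9, 5, 21) → sum 55
(9, 9, 5, 21, 1) → sum 45
(9, 5, 21, 1, 13) → sum 49
(5, 21, 1, 13, 15) → sum 55
(21, 1, 13, 15, 3) → sum 53
(1, 13, 15, 3, 6) → sum 38
(13, 15, 3, 6, 7) → sum 44
(15, 3, 6, 7, 1) → sum 32
Highest of these is 85.

85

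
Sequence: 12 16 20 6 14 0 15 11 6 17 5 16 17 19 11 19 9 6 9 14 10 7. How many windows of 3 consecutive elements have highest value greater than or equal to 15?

12 16 20 → max 20  ≥ 15 ✓
16 20 6 → max 20  ≥ 15 ✓
20 6 14 → max 20  ≥ 15 ✓
6 14 0 → max 14
14 0 15 → max 15  ≥ 15 ✓
0 15 11 → max 15  ≥ 15 ✓
15 11 6 → max 15  ≥ 15 ✓
11 6 17 → max 17  ≥ 15 ✓
6 17 5 → max 17  ≥ 15 ✓
17 5 16 → max 17  ≥ 15 ✓
5 16 17 → max 17  ≥ 15 ✓
16 17 19 → max 19  ≥ 15 ✓
17 19 11 → max 19  ≥ 15 ✓
19 11 19 → max 19  ≥ 15 ✓
11 19 9 → max 19  ≥ 15 ✓
19 9 6 → max 19  ≥ 15 ✓
9 6 9 → max 9
6 9 14 → max 14
9 14 10 → max 14
14 10 7 → max 14
15 windows satisfy the condition.

15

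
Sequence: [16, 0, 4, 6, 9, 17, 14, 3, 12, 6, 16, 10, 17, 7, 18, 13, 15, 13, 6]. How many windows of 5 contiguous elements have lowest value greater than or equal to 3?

13

(16, 0, 4, 6, 9) → min 0
(0, 4, 6, 9, 17) → min 0
(4, 6, 9, 17, 14) → min 4  ≥ 3 ✓
(6, 9, 17, 14, 3) → min 3  ≥ 3 ✓
(9, 17, 14, 3, 12) → min 3  ≥ 3 ✓
(17, 14, 3, 12, 6) → min 3  ≥ 3 ✓
(14, 3, 12, 6, 16) → min 3  ≥ 3 ✓
(3, 12, 6, 16, 10) → min 3  ≥ 3 ✓
(12, 6, 16, 10, 17) → min 6  ≥ 3 ✓
(6, 16, 10, 17, 7) → min 6  ≥ 3 ✓
(16, 10, 17, 7, 18) → min 7  ≥ 3 ✓
(10, 17, 7, 18, 13) → min 7  ≥ 3 ✓
(17, 7, 18, 13, 15) → min 7  ≥ 3 ✓
(7, 18, 13, 15, 13) → min 7  ≥ 3 ✓
(18, 13, 15, 13, 6) → min 6  ≥ 3 ✓
13 windows satisfy the condition.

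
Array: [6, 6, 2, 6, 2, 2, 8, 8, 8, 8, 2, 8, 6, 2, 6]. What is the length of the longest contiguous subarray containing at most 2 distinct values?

8

add 6: window [6] (1 distinct), len 1
add 6: window [6, 6] (1 distinct), len 2
add 2: window [6, 6, 2] (2 distinct), len 3
add 6: window [6, 6, 2, 6] (2 distinct), len 4
add 2: window [6, 6, 2, 6, 2] (2 distinct), len 5
add 2: window [6, 6, 2, 6, 2, 2] (2 distinct), len 6
add 8: window [2, 2, 8] (2 distinct), len 3
add 8: window [2, 2, 8, 8] (2 distinct), len 4
add 8: window [2, 2, 8, 8, 8] (2 distinct), len 5
add 8: window [2, 2, 8, 8, 8, 8] (2 distinct), len 6
add 2: window [2, 2, 8, 8, 8, 8, 2] (2 distinct), len 7
add 8: window [2, 2, 8, 8, 8, 8, 2, 8] (2 distinct), len 8
add 6: window [8, 6] (2 distinct), len 2
add 2: window [6, 2] (2 distinct), len 2
add 6: window [6, 2, 6] (2 distinct), len 3
Longest length with ≤2 distinct: 8.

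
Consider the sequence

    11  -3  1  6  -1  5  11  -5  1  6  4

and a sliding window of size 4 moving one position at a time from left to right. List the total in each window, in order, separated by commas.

(11, -3, 1, 6) → sum 15
(-3, 1, 6, -1) → sum 3
(1, 6, -1, 5) → sum 11
(6, -1, 5, 11) → sum 21
(-1, 5, 11, -5) → sum 10
(5, 11, -5, 1) → sum 12
(11, -5, 1, 6) → sum 13
(-5, 1, 6, 4) → sum 6

15, 3, 11, 21, 10, 12, 13, 6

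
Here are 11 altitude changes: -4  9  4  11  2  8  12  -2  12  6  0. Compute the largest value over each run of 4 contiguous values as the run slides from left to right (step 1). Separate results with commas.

[-4, 9, 4, 11] → max 11
[9, 4, 11, 2] → max 11
[4, 11, 2, 8] → max 11
[11, 2, 8, 12] → max 12
[2, 8, 12, -2] → max 12
[8, 12, -2, 12] → max 12
[12, -2, 12, 6] → max 12
[-2, 12, 6, 0] → max 12

11, 11, 11, 12, 12, 12, 12, 12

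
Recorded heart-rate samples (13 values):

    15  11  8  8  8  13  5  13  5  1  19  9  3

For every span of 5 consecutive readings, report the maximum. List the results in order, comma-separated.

[15, 11, 8, 8, 8] → max 15
[11, 8, 8, 8, 13] → max 13
[8, 8, 8, 13, 5] → max 13
[8, 8, 13, 5, 13] → max 13
[8, 13, 5, 13, 5] → max 13
[13, 5, 13, 5, 1] → max 13
[5, 13, 5, 1, 19] → max 19
[13, 5, 1, 19, 9] → max 19
[5, 1, 19, 9, 3] → max 19

15, 13, 13, 13, 13, 13, 19, 19, 19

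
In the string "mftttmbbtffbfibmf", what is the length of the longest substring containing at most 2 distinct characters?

4

Extend right; when distinct count exceeds 2, shrink from the left:
[m] 1 distinct, len 1
[m, f] 2 distinct, len 2
[f, t] 2 distinct, len 2
[f, t, t] 2 distinct, len 3
[f, t, t, t] 2 distinct, len 4
[t, t, t, m] 2 distinct, len 4
[m, b] 2 distinct, len 2
[m, b, b] 2 distinct, len 3
[b, b, t] 2 distinct, len 3
[t, f] 2 distinct, len 2
[t, f, f] 2 distinct, len 3
[f, f, b] 2 distinct, len 3
[f, f, b, f] 2 distinct, len 4
[f, i] 2 distinct, len 2
[i, b] 2 distinct, len 2
[b, m] 2 distinct, len 2
[m, f] 2 distinct, len 2
Longest length with ≤2 distinct: 4.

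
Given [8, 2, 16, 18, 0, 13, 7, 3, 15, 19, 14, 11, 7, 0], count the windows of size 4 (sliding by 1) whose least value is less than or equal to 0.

5

8 2 16 18 → min 2
2 16 18 0 → min 0  ≤ 0 ✓
16 18 0 13 → min 0  ≤ 0 ✓
18 0 13 7 → min 0  ≤ 0 ✓
0 13 7 3 → min 0  ≤ 0 ✓
13 7 3 15 → min 3
7 3 15 19 → min 3
3 15 19 14 → min 3
15 19 14 11 → min 11
19 14 11 7 → min 7
14 11 7 0 → min 0  ≤ 0 ✓
5 windows satisfy the condition.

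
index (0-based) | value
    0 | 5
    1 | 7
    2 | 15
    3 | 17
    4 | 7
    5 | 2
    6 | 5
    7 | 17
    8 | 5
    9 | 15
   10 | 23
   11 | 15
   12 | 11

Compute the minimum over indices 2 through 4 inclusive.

Elements at indices 2..4: 15, 17, 7
min(15, 17, 7) = 7

7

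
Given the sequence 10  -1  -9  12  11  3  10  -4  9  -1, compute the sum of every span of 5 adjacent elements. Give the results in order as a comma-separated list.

(10, -1, -9, 12, 11) → sum 23
(-1, -9, 12, 11, 3) → sum 16
(-9, 12, 11, 3, 10) → sum 27
(12, 11, 3, 10, -4) → sum 32
(11, 3, 10, -4, 9) → sum 29
(3, 10, -4, 9, -1) → sum 17

23, 16, 27, 32, 29, 17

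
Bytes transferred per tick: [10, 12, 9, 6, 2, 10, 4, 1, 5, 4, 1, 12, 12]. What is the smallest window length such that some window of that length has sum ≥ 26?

add 10: running sum 10 < 26
add 12: running sum 22 < 26
end 2: [10, 12, 9] sum 31, len 3
end 3: [12, 9, 6] sum 27, len 3
end 4: [12, 9, 6, 2] sum 29, len 4
end 5: [9, 6, 2, 10] sum 27, len 4
end 6: [9, 6, 2, 10, 4] sum 31, len 5
end 7: [9, 6, 2, 10, 4, 1] sum 32, len 6
end 8: [6, 2, 10, 4, 1, 5] sum 28, len 6
end 9: [2, 10, 4, 1, 5, 4] sum 26, len 6
end 10: [2, 10, 4, 1, 5, 4, 1] sum 27, len 7
end 11: [4, 1, 5, 4, 1, 12] sum 27, len 6
end 12: [4, 1, 12, 12] sum 29, len 4
Shortest qualifying length: 3.

3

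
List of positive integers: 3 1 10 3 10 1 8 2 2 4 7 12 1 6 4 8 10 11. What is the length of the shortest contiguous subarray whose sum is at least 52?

Extend right; whenever the sum reaches 52, record the length and shrink from the left:
add 3: running sum 3 < 52
add 1: running sum 4 < 52
add 10: running sum 14 < 52
add 3: running sum 17 < 52
add 10: running sum 27 < 52
add 1: running sum 28 < 52
add 8: running sum 36 < 52
add 2: running sum 38 < 52
add 2: running sum 40 < 52
add 4: running sum 44 < 52
add 7: running sum 51 < 52
add 12: shortest ending here [10, 3, 10, 1, 8, 2, 2, 4, 7, 12] sum 59, len 10
add 1: shortest ending here [10, 3, 10, 1, 8, 2, 2, 4, 7, 12, 1] sum 60, len 11
add 6: shortest ending here [10, 1, 8, 2, 2, 4, 7, 12, 1, 6] sum 53, len 10
add 4: shortest ending here [10, 1, 8, 2, 2, 4, 7, 12, 1, 6, 4] sum 57, len 11
add 8: shortest ending here [8, 2, 2, 4, 7, 12, 1, 6, 4, 8] sum 54, len 10
add 10: shortest ending here [4, 7, 12, 1, 6, 4, 8, 10] sum 52, len 8
add 11: shortest ending here [12, 1, 6, 4, 8, 10, 11] sum 52, len 7
Shortest qualifying length: 7.

7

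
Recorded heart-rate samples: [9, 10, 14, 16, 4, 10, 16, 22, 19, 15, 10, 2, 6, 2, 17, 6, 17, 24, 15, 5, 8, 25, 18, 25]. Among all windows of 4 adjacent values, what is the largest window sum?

76

(9, 10, 14, 16) → sum 49
(10, 14, 16, 4) → sum 44
(14, 16, 4, 10) → sum 44
(16, 4, 10, 16) → sum 46
(4, 10, 16, 22) → sum 52
(10, 16, 22, 19) → sum 67
(16, 22, 19, 15) → sum 72
(22, 19, 15, 10) → sum 66
(19, 15, 10, 2) → sum 46
(15, 10, 2, 6) → sum 33
(10, 2, 6, 2) → sum 20
(2, 6, 2, 17) → sum 27
(6, 2, 17, 6) → sum 31
(2, 17, 6, 17) → sum 42
(17, 6, 17, 24) → sum 64
(6, 17, 24, 15) → sum 62
(17, 24, 15, 5) → sum 61
(24, 15, 5, 8) → sum 52
(15, 5, 8, 25) → sum 53
(5, 8, 25, 18) → sum 56
(8, 25, 18, 25) → sum 76
Largest of these is 76.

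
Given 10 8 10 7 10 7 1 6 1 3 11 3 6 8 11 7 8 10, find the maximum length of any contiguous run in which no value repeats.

5

add 10: [10] len 1
add 8: [10, 8] len 2
add 10 (repeat 10, move left end past it): [8, 10] len 2
add 7: [8, 10, 7] len 3
add 10 (repeat 10, move left end past it): [7, 10] len 2
add 7 (repeat 7, move left end past it): [10, 7] len 2
add 1: [10, 7, 1] len 3
add 6: [10, 7, 1, 6] len 4
add 1 (repeat 1, move left end past it): [6, 1] len 2
add 3: [6, 1, 3] len 3
add 11: [6, 1, 3, 11] len 4
add 3 (repeat 3, move left end past it): [11, 3] len 2
add 6: [11, 3, 6] len 3
add 8: [11, 3, 6, 8] len 4
add 11 (repeat 11, move left end past it): [3, 6, 8, 11] len 4
add 7: [3, 6, 8, 11, 7] len 5
add 8 (repeat 8, move left end past it): [11, 7, 8] len 3
add 10: [11, 7, 8, 10] len 4
Longest all-distinct length: 5.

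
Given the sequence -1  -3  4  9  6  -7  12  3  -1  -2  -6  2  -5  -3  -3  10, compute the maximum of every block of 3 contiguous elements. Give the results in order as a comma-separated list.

[-1, -3, 4] → max 4
[-3, 4, 9] → max 9
[4, 9, 6] → max 9
[9, 6, -7] → max 9
[6, -7, 12] → max 12
[-7, 12, 3] → max 12
[12, 3, -1] → max 12
[3, -1, -2] → max 3
[-1, -2, -6] → max -1
[-2, -6, 2] → max 2
[-6, 2, -5] → max 2
[2, -5, -3] → max 2
[-5, -3, -3] → max -3
[-3, -3, 10] → max 10

4, 9, 9, 9, 12, 12, 12, 3, -1, 2, 2, 2, -3, 10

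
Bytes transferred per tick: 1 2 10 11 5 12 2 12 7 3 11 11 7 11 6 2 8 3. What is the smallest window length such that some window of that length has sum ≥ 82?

10

add 1: running sum 1 < 82
add 2: running sum 3 < 82
add 10: running sum 13 < 82
add 11: running sum 24 < 82
add 5: running sum 29 < 82
add 12: running sum 41 < 82
add 2: running sum 43 < 82
add 12: running sum 55 < 82
add 7: running sum 62 < 82
add 3: running sum 65 < 82
add 11: running sum 76 < 82
add 11: shortest ending here [10, 11, 5, 12, 2, 12, 7, 3, 11, 11] sum 84, len 10
add 7: shortest ending here [10, 11, 5, 12, 2, 12, 7, 3, 11, 11, 7] sum 91, len 11
add 11: shortest ending here [11, 5, 12, 2, 12, 7, 3, 11, 11, 7, 11] sum 92, len 11
add 6: shortest ending here [12, 2, 12, 7, 3, 11, 11, 7, 11, 6] sum 82, len 10
add 2: shortest ending here [12, 2, 12, 7, 3, 11, 11, 7, 11, 6, 2] sum 84, len 11
add 8: shortest ending here [12, 2, 12, 7, 3, 11, 11, 7, 11, 6, 2, 8] sum 92, len 12
add 3: shortest ending here [2, 12, 7, 3, 11, 11, 7, 11, 6, 2, 8, 3] sum 83, len 12
Shortest qualifying length: 10.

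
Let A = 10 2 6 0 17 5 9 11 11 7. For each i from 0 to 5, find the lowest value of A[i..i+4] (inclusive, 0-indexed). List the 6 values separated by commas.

[10, 2, 6, 0, 17] → min 0
[2, 6, 0, 17, 5] → min 0
[6, 0, 17, 5, 9] → min 0
[0, 17, 5, 9, 11] → min 0
[17, 5, 9, 11, 11] → min 5
[5, 9, 11, 11, 7] → min 5

0, 0, 0, 0, 5, 5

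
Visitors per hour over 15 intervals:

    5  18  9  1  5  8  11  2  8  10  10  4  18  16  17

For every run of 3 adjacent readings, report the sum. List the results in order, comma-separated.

[5, 18, 9] → sum 32
[18, 9, 1] → sum 28
[9, 1, 5] → sum 15
[1, 5, 8] → sum 14
[5, 8, 11] → sum 24
[8, 11, 2] → sum 21
[11, 2, 8] → sum 21
[2, 8, 10] → sum 20
[8, 10, 10] → sum 28
[10, 10, 4] → sum 24
[10, 4, 18] → sum 32
[4, 18, 16] → sum 38
[18, 16, 17] → sum 51

32, 28, 15, 14, 24, 21, 21, 20, 28, 24, 32, 38, 51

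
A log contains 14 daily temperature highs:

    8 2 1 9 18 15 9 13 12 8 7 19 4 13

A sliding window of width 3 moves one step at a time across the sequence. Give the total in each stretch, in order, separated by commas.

11, 12, 28, 42, 42, 37, 34, 33, 27, 34, 30, 36

Sliding a size-3 window across the 14 values:
8 2 1 → sum 11
2 1 9 → sum 12
1 9 18 → sum 28
9 18 15 → sum 42
18 15 9 → sum 42
15 9 13 → sum 37
9 13 12 → sum 34
13 12 8 → sum 33
12 8 7 → sum 27
8 7 19 → sum 34
7 19 4 → sum 30
19 4 13 → sum 36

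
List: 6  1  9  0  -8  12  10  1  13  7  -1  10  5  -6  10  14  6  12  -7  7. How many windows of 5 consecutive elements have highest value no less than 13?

10

6 1 9 0 -8 → max 9
1 9 0 -8 12 → max 12
9 0 -8 12 10 → max 12
0 -8 12 10 1 → max 12
-8 12 10 1 13 → max 13  ≥ 13 ✓
12 10 1 13 7 → max 13  ≥ 13 ✓
10 1 13 7 -1 → max 13  ≥ 13 ✓
1 13 7 -1 10 → max 13  ≥ 13 ✓
13 7 -1 10 5 → max 13  ≥ 13 ✓
7 -1 10 5 -6 → max 10
-1 10 5 -6 10 → max 10
10 5 -6 10 14 → max 14  ≥ 13 ✓
5 -6 10 14 6 → max 14  ≥ 13 ✓
-6 10 14 6 12 → max 14  ≥ 13 ✓
10 14 6 12 -7 → max 14  ≥ 13 ✓
14 6 12 -7 7 → max 14  ≥ 13 ✓
10 windows satisfy the condition.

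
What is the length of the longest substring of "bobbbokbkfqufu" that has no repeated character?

[b] len 1
[b, o] len 2
[o, b] len 2
[b] len 1
[b] len 1
[b, o] len 2
[b, o, k] len 3
[o, k, b] len 3
[b, k] len 2
[b, k, f] len 3
[b, k, f, q] len 4
[b, k, f, q, u] len 5
[q, u, f] len 3
[f, u] len 2
Longest all-distinct length: 5.

5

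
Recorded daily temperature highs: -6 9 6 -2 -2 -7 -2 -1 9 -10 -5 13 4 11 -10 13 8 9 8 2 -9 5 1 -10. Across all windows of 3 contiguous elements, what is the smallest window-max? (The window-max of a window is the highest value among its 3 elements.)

(-6, 9, 6) → max 9
(9, 6, -2) → max 9
(6, -2, -2) → max 6
(-2, -2, -7) → max -2
(-2, -7, -2) → max -2
(-7, -2, -1) → max -1
(-2, -1, 9) → max 9
(-1, 9, -10) → max 9
(9, -10, -5) → max 9
(-10, -5, 13) → max 13
(-5, 13, 4) → max 13
(13, 4, 11) → max 13
(4, 11, -10) → max 11
(11, -10, 13) → max 13
(-10, 13, 8) → max 13
(13, 8, 9) → max 13
(8, 9, 8) → max 9
(9, 8, 2) → max 9
(8, 2, -9) → max 8
(2, -9, 5) → max 5
(-9, 5, 1) → max 5
(5, 1, -10) → max 5
Smallest of these is -2.

-2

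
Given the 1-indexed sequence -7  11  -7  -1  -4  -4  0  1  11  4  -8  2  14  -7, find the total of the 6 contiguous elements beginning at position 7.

Elements at indices 7..12: 0, 1, 11, 4, -8, 2
sum(0, 1, 11, 4, -8, 2) = 10

10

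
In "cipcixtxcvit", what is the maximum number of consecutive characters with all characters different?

5

[c] len 1
[c, i] len 2
[c, i, p] len 3
[i, p, c] len 3
[p, c, i] len 3
[p, c, i, x] len 4
[p, c, i, x, t] len 5
[t, x] len 2
[t, x, c] len 3
[t, x, c, v] len 4
[t, x, c, v, i] len 5
[x, c, v, i, t] len 5
Longest all-distinct length: 5.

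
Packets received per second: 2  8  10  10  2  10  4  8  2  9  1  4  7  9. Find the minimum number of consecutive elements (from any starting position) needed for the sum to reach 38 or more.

add 2: running sum 2 < 38
add 8: running sum 10 < 38
add 10: running sum 20 < 38
add 10: running sum 30 < 38
add 2: running sum 32 < 38
add 10: shortest ending here [8, 10, 10, 2, 10] sum 40, len 5
add 4: shortest ending here [8, 10, 10, 2, 10, 4] sum 44, len 6
add 8: shortest ending here [10, 10, 2, 10, 4, 8] sum 44, len 6
add 2: shortest ending here [10, 10, 2, 10, 4, 8, 2] sum 46, len 7
add 9: shortest ending here [10, 2, 10, 4, 8, 2, 9] sum 45, len 7
add 1: shortest ending here [10, 2, 10, 4, 8, 2, 9, 1] sum 46, len 8
add 4: shortest ending here [10, 4, 8, 2, 9, 1, 4] sum 38, len 7
add 7: shortest ending here [10, 4, 8, 2, 9, 1, 4, 7] sum 45, len 8
add 9: shortest ending here [8, 2, 9, 1, 4, 7, 9] sum 40, len 7
Shortest qualifying length: 5.

5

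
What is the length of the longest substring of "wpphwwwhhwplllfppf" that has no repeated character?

4

[w] len 1
[w, p] len 2
[p] len 1
[p, h] len 2
[p, h, w] len 3
[w] len 1
[w] len 1
[w, h] len 2
[h] len 1
[h, w] len 2
[h, w, p] len 3
[h, w, p, l] len 4
[l] len 1
[l] len 1
[l, f] len 2
[l, f, p] len 3
[p] len 1
[p, f] len 2
Longest all-distinct length: 4.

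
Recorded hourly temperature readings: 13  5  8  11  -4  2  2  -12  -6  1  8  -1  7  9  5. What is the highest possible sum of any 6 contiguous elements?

35

(13, 5, 8, 11, -4, 2) → sum 35
(5, 8, 11, -4, 2, 2) → sum 24
(8, 11, -4, 2, 2, -12) → sum 7
(11, -4, 2, 2, -12, -6) → sum -7
(-4, 2, 2, -12, -6, 1) → sum -17
(2, 2, -12, -6, 1, 8) → sum -5
(2, -12, -6, 1, 8, -1) → sum -8
(-12, -6, 1, 8, -1, 7) → sum -3
(-6, 1, 8, -1, 7, 9) → sum 18
(1, 8, -1, 7, 9, 5) → sum 29
Highest of these is 35.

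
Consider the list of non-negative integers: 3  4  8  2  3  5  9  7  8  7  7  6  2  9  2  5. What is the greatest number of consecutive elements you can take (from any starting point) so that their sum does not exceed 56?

[3] sum 3 len 1
[3, 4] sum 7 len 2
[3, 4, 8] sum 15 len 3
[3, 4, 8, 2] sum 17 len 4
[3, 4, 8, 2, 3] sum 20 len 5
[3, 4, 8, 2, 3, 5] sum 25 len 6
[3, 4, 8, 2, 3, 5, 9] sum 34 len 7
[3, 4, 8, 2, 3, 5, 9, 7] sum 41 len 8
[3, 4, 8, 2, 3, 5, 9, 7, 8] sum 49 len 9
[3, 4, 8, 2, 3, 5, 9, 7, 8, 7] sum 56 len 10
[8, 2, 3, 5, 9, 7, 8, 7, 7] sum 56 len 9
[2, 3, 5, 9, 7, 8, 7, 7, 6] sum 54 len 9
[2, 3, 5, 9, 7, 8, 7, 7, 6, 2] sum 56 len 10
[9, 7, 8, 7, 7, 6, 2, 9] sum 55 len 8
[7, 8, 7, 7, 6, 2, 9, 2] sum 48 len 8
[7, 8, 7, 7, 6, 2, 9, 2, 5] sum 53 len 9
Longest length seen: 10.

10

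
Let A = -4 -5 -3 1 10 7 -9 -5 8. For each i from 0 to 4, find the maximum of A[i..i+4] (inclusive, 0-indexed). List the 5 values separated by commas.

10, 10, 10, 10, 10

[-4, -5, -3, 1, 10] → max 10
[-5, -3, 1, 10, 7] → max 10
[-3, 1, 10, 7, -9] → max 10
[1, 10, 7, -9, -5] → max 10
[10, 7, -9, -5, 8] → max 10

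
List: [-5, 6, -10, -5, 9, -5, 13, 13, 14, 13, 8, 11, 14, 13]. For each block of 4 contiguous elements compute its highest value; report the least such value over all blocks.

[-5, 6, -10, -5] → max 6
[6, -10, -5, 9] → max 9
[-10, -5, 9, -5] → max 9
[-5, 9, -5, 13] → max 13
[9, -5, 13, 13] → max 13
[-5, 13, 13, 14] → max 14
[13, 13, 14, 13] → max 14
[13, 14, 13, 8] → max 14
[14, 13, 8, 11] → max 14
[13, 8, 11, 14] → max 14
[8, 11, 14, 13] → max 14
Least of these is 6.

6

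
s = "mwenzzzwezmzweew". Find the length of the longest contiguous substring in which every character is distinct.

[m] len 1
[m, w] len 2
[m, w, e] len 3
[m, w, e, n] len 4
[m, w, e, n, z] len 5
[z] len 1
[z] len 1
[z, w] len 2
[z, w, e] len 3
[w, e, z] len 3
[w, e, z, m] len 4
[m, z] len 2
[m, z, w] len 3
[m, z, w, e] len 4
[e] len 1
[e, w] len 2
Longest all-distinct length: 5.

5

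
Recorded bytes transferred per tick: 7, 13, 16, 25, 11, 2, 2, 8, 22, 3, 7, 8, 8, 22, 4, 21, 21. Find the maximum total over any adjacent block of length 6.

84

Window sums for each of the 12 positions:
[7, 13, 16, 25, 11, 2] → sum 74
[13, 16, 25, 11, 2, 2] → sum 69
[16, 25, 11, 2, 2, 8] → sum 64
[25, 11, 2, 2, 8, 22] → sum 70
[11, 2, 2, 8, 22, 3] → sum 48
[2, 2, 8, 22, 3, 7] → sum 44
[2, 8, 22, 3, 7, 8] → sum 50
[8, 22, 3, 7, 8, 8] → sum 56
[22, 3, 7, 8, 8, 22] → sum 70
[3, 7, 8, 8, 22, 4] → sum 52
[7, 8, 8, 22, 4, 21] → sum 70
[8, 8, 22, 4, 21, 21] → sum 84
Maximum of these is 84.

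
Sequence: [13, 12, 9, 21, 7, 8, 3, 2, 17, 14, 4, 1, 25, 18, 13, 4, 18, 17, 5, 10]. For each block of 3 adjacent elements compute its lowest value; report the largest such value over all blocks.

13

Each size-3 window and its min:
[13, 12, 9] → min 9
[12, 9, 21] → min 9
[9, 21, 7] → min 7
[21, 7, 8] → min 7
[7, 8, 3] → min 3
[8, 3, 2] → min 2
[3, 2, 17] → min 2
[2, 17, 14] → min 2
[17, 14, 4] → min 4
[14, 4, 1] → min 1
[4, 1, 25] → min 1
[1, 25, 18] → min 1
[25, 18, 13] → min 13
[18, 13, 4] → min 4
[13, 4, 18] → min 4
[4, 18, 17] → min 4
[18, 17, 5] → min 5
[17, 5, 10] → min 5
Largest of these is 13.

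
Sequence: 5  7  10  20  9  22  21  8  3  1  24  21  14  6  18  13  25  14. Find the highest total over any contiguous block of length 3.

59

Window sums for each of the 16 positions:
(5, 7, 10) → sum 22
(7, 10, 20) → sum 37
(10, 20, 9) → sum 39
(20, 9, 22) → sum 51
(9, 22, 21) → sum 52
(22, 21, 8) → sum 51
(21, 8, 3) → sum 32
(8, 3, 1) → sum 12
(3, 1, 24) → sum 28
(1, 24, 21) → sum 46
(24, 21, 14) → sum 59
(21, 14, 6) → sum 41
(14, 6, 18) → sum 38
(6, 18, 13) → sum 37
(18, 13, 25) → sum 56
(13, 25, 14) → sum 52
Highest of these is 59.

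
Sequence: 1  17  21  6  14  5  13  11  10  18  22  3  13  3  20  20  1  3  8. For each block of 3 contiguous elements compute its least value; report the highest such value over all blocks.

1 17 21 → min 1
17 21 6 → min 6
21 6 14 → min 6
6 14 5 → min 5
14 5 13 → min 5
5 13 11 → min 5
13 11 10 → min 10
11 10 18 → min 10
10 18 22 → min 10
18 22 3 → min 3
22 3 13 → min 3
3 13 3 → min 3
13 3 20 → min 3
3 20 20 → min 3
20 20 1 → min 1
20 1 3 → min 1
1 3 8 → min 1
Highest of these is 10.

10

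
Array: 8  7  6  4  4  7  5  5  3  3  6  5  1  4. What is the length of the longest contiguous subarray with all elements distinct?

5

add 8: [8] len 1
add 7: [8, 7] len 2
add 6: [8, 7, 6] len 3
add 4: [8, 7, 6, 4] len 4
add 4 (repeat 4, move left end past it): [4] len 1
add 7: [4, 7] len 2
add 5: [4, 7, 5] len 3
add 5 (repeat 5, move left end past it): [5] len 1
add 3: [5, 3] len 2
add 3 (repeat 3, move left end past it): [3] len 1
add 6: [3, 6] len 2
add 5: [3, 6, 5] len 3
add 1: [3, 6, 5, 1] len 4
add 4: [3, 6, 5, 1, 4] len 5
Longest all-distinct length: 5.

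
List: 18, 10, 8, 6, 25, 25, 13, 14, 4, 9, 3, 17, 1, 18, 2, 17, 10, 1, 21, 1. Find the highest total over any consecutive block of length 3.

Each size-3 window and its sum:
18 10 8 → sum 36
10 8 6 → sum 24
8 6 25 → sum 39
6 25 25 → sum 56
25 25 13 → sum 63
25 13 14 → sum 52
13 14 4 → sum 31
14 4 9 → sum 27
4 9 3 → sum 16
9 3 17 → sum 29
3 17 1 → sum 21
17 1 18 → sum 36
1 18 2 → sum 21
18 2 17 → sum 37
2 17 10 → sum 29
17 10 1 → sum 28
10 1 21 → sum 32
1 21 1 → sum 23
Highest of these is 63.

63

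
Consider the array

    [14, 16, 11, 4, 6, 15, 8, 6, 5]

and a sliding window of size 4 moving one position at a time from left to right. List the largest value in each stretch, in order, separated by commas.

[14, 16, 11, 4] → max 16
[16, 11, 4, 6] → max 16
[11, 4, 6, 15] → max 15
[4, 6, 15, 8] → max 15
[6, 15, 8, 6] → max 15
[15, 8, 6, 5] → max 15

16, 16, 15, 15, 15, 15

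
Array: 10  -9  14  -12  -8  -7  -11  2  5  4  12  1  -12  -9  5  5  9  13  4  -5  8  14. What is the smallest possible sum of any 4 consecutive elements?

[10, -9, 14, -12] → sum 3
[-9, 14, -12, -8] → sum -15
[14, -12, -8, -7] → sum -13
[-12, -8, -7, -11] → sum -38
[-8, -7, -11, 2] → sum -24
[-7, -11, 2, 5] → sum -11
[-11, 2, 5, 4] → sum 0
[2, 5, 4, 12] → sum 23
[5, 4, 12, 1] → sum 22
[4, 12, 1, -12] → sum 5
[12, 1, -12, -9] → sum -8
[1, -12, -9, 5] → sum -15
[-12, -9, 5, 5] → sum -11
[-9, 5, 5, 9] → sum 10
[5, 5, 9, 13] → sum 32
[5, 9, 13, 4] → sum 31
[9, 13, 4, -5] → sum 21
[13, 4, -5, 8] → sum 20
[4, -5, 8, 14] → sum 21
Smallest of these is -38.

-38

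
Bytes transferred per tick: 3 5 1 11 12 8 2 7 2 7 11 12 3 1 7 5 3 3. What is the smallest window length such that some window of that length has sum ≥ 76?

11

add 3: running sum 3 < 76
add 5: running sum 8 < 76
add 1: running sum 9 < 76
add 11: running sum 20 < 76
add 12: running sum 32 < 76
add 8: running sum 40 < 76
add 2: running sum 42 < 76
add 7: running sum 49 < 76
add 2: running sum 51 < 76
add 7: running sum 58 < 76
add 11: running sum 69 < 76
add 12: shortest ending here [5, 1, 11, 12, 8, 2, 7, 2, 7, 11, 12] sum 78, len 11
add 3: shortest ending here [1, 11, 12, 8, 2, 7, 2, 7, 11, 12, 3] sum 76, len 11
add 1: shortest ending here [11, 12, 8, 2, 7, 2, 7, 11, 12, 3, 1] sum 76, len 11
add 7: shortest ending here [11, 12, 8, 2, 7, 2, 7, 11, 12, 3, 1, 7] sum 83, len 12
add 5: shortest ending here [12, 8, 2, 7, 2, 7, 11, 12, 3, 1, 7, 5] sum 77, len 12
add 3: shortest ending here [12, 8, 2, 7, 2, 7, 11, 12, 3, 1, 7, 5, 3] sum 80, len 13
add 3: shortest ending here [12, 8, 2, 7, 2, 7, 11, 12, 3, 1, 7, 5, 3, 3] sum 83, len 14
Shortest qualifying length: 11.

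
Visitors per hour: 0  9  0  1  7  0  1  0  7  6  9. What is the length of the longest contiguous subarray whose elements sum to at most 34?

Extend to the right; shrink from the left whenever the sum exceeds 34:
→ 0: sum 0, len 1
→ 9: sum 9, len 2
→ 0: sum 9, len 3
→ 1: sum 10, len 4
→ 7: sum 17, len 5
→ 0: sum 17, len 6
→ 1: sum 18, len 7
→ 0: sum 18, len 8
→ 7: sum 25, len 9
→ 6: sum 31, len 10
→ 9 (dropped 0, 9): sum 31, len 9
Longest length seen: 10.

10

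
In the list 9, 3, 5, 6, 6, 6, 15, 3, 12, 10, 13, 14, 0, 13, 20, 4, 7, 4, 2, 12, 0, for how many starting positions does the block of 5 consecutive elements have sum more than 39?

9 3 5 6 6 → sum 29
3 5 6 6 6 → sum 26
5 6 6 6 15 → sum 38
6 6 6 15 3 → sum 36
6 6 15 3 12 → sum 42  > 39 ✓
6 15 3 12 10 → sum 46  > 39 ✓
15 3 12 10 13 → sum 53  > 39 ✓
3 12 10 13 14 → sum 52  > 39 ✓
12 10 13 14 0 → sum 49  > 39 ✓
10 13 14 0 13 → sum 50  > 39 ✓
13 14 0 13 20 → sum 60  > 39 ✓
14 0 13 20 4 → sum 51  > 39 ✓
0 13 20 4 7 → sum 44  > 39 ✓
13 20 4 7 4 → sum 48  > 39 ✓
20 4 7 4 2 → sum 37
4 7 4 2 12 → sum 29
7 4 2 12 0 → sum 25
10 windows satisfy the condition.

10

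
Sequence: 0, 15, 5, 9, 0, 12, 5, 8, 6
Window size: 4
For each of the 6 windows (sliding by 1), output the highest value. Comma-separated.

15, 15, 12, 12, 12, 12

(0, 15, 5, 9) → max 15
(15, 5, 9, 0) → max 15
(5, 9, 0, 12) → max 12
(9, 0, 12, 5) → max 12
(0, 12, 5, 8) → max 12
(12, 5, 8, 6) → max 12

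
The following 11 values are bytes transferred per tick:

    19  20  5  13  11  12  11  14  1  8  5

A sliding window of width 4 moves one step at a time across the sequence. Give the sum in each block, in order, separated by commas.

Sliding a size-4 window across the 11 values:
[19, 20, 5, 13] → sum 57
[20, 5, 13, 11] → sum 49
[5, 13, 11, 12] → sum 41
[13, 11, 12, 11] → sum 47
[11, 12, 11, 14] → sum 48
[12, 11, 14, 1] → sum 38
[11, 14, 1, 8] → sum 34
[14, 1, 8, 5] → sum 28

57, 49, 41, 47, 48, 38, 34, 28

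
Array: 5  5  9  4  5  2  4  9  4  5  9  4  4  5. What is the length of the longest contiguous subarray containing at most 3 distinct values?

add 5: window [5] (1 distinct), len 1
add 5: window [5, 5] (1 distinct), len 2
add 9: window [5, 5, 9] (2 distinct), len 3
add 4: window [5, 5, 9, 4] (3 distinct), len 4
add 5: window [5, 5, 9, 4, 5] (3 distinct), len 5
add 2: window [4, 5, 2] (3 distinct), len 3
add 4: window [4, 5, 2, 4] (3 distinct), len 4
add 9: window [2, 4, 9] (3 distinct), len 3
add 4: window [2, 4, 9, 4] (3 distinct), len 4
add 5: window [4, 9, 4, 5] (3 distinct), len 4
add 9: window [4, 9, 4, 5, 9] (3 distinct), len 5
add 4: window [4, 9, 4, 5, 9, 4] (3 distinct), len 6
add 4: window [4, 9, 4, 5, 9, 4, 4] (3 distinct), len 7
add 5: window [4, 9, 4, 5, 9, 4, 4, 5] (3 distinct), len 8
Longest length with ≤3 distinct: 8.

8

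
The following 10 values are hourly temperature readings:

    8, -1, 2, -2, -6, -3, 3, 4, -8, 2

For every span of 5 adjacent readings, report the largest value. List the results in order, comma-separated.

8, 2, 3, 4, 4, 4

Sliding a size-5 window across the 10 values:
8 -1 2 -2 -6 → max 8
-1 2 -2 -6 -3 → max 2
2 -2 -6 -3 3 → max 3
-2 -6 -3 3 4 → max 4
-6 -3 3 4 -8 → max 4
-3 3 4 -8 2 → max 4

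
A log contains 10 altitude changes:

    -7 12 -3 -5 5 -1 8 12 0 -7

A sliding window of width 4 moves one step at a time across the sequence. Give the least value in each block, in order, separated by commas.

-7, -5, -5, -5, -1, -1, -7

-7 12 -3 -5 → min -7
12 -3 -5 5 → min -5
-3 -5 5 -1 → min -5
-5 5 -1 8 → min -5
5 -1 8 12 → min -1
-1 8 12 0 → min -1
8 12 0 -7 → min -7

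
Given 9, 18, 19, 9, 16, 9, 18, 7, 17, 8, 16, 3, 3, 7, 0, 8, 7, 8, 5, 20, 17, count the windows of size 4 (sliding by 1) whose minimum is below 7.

[9, 18, 19, 9] → min 9
[18, 19, 9, 16] → min 9
[19, 9, 16, 9] → min 9
[9, 16, 9, 18] → min 9
[16, 9, 18, 7] → min 7
[9, 18, 7, 17] → min 7
[18, 7, 17, 8] → min 7
[7, 17, 8, 16] → min 7
[17, 8, 16, 3] → min 3  < 7 ✓
[8, 16, 3, 3] → min 3  < 7 ✓
[16, 3, 3, 7] → min 3  < 7 ✓
[3, 3, 7, 0] → min 0  < 7 ✓
[3, 7, 0, 8] → min 0  < 7 ✓
[7, 0, 8, 7] → min 0  < 7 ✓
[0, 8, 7, 8] → min 0  < 7 ✓
[8, 7, 8, 5] → min 5  < 7 ✓
[7, 8, 5, 20] → min 5  < 7 ✓
[8, 5, 20, 17] → min 5  < 7 ✓
10 windows satisfy the condition.

10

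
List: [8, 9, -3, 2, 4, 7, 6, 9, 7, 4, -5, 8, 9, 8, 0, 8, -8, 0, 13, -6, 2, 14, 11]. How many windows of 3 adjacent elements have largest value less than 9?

8

[8, 9, -3] → max 9
[9, -3, 2] → max 9
[-3, 2, 4] → max 4  < 9 ✓
[2, 4, 7] → max 7  < 9 ✓
[4, 7, 6] → max 7  < 9 ✓
[7, 6, 9] → max 9
[6, 9, 7] → max 9
[9, 7, 4] → max 9
[7, 4, -5] → max 7  < 9 ✓
[4, -5, 8] → max 8  < 9 ✓
[-5, 8, 9] → max 9
[8, 9, 8] → max 9
[9, 8, 0] → max 9
[8, 0, 8] → max 8  < 9 ✓
[0, 8, -8] → max 8  < 9 ✓
[8, -8, 0] → max 8  < 9 ✓
[-8, 0, 13] → max 13
[0, 13, -6] → max 13
[13, -6, 2] → max 13
[-6, 2, 14] → max 14
[2, 14, 11] → max 14
8 windows satisfy the condition.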